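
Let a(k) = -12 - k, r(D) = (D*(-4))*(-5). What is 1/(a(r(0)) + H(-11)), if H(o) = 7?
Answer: -1/5 ≈ -0.20000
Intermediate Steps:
r(D) = 20*D (r(D) = -4*D*(-5) = 20*D)
1/(a(r(0)) + H(-11)) = 1/((-12 - 20*0) + 7) = 1/((-12 - 1*0) + 7) = 1/((-12 + 0) + 7) = 1/(-12 + 7) = 1/(-5) = -1/5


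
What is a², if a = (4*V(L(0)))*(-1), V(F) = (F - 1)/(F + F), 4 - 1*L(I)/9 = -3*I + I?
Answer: 1225/324 ≈ 3.7809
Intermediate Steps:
L(I) = 36 + 18*I (L(I) = 36 - 9*(-3*I + I) = 36 - (-18)*I = 36 + 18*I)
V(F) = (-1 + F)/(2*F) (V(F) = (-1 + F)/((2*F)) = (-1 + F)*(1/(2*F)) = (-1 + F)/(2*F))
a = -35/18 (a = (4*((-1 + (36 + 18*0))/(2*(36 + 18*0))))*(-1) = (4*((-1 + (36 + 0))/(2*(36 + 0))))*(-1) = (4*((½)*(-1 + 36)/36))*(-1) = (4*((½)*(1/36)*35))*(-1) = (4*(35/72))*(-1) = (35/18)*(-1) = -35/18 ≈ -1.9444)
a² = (-35/18)² = 1225/324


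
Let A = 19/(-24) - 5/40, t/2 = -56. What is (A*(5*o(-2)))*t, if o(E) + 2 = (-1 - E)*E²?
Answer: 3080/3 ≈ 1026.7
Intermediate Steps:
t = -112 (t = 2*(-56) = -112)
o(E) = -2 + E²*(-1 - E) (o(E) = -2 + (-1 - E)*E² = -2 + E²*(-1 - E))
A = -11/12 (A = 19*(-1/24) - 5*1/40 = -19/24 - ⅛ = -11/12 ≈ -0.91667)
(A*(5*o(-2)))*t = -55*(-2 - 1*(-2)² - 1*(-2)³)/12*(-112) = -55*(-2 - 1*4 - 1*(-8))/12*(-112) = -55*(-2 - 4 + 8)/12*(-112) = -55*2/12*(-112) = -11/12*10*(-112) = -55/6*(-112) = 3080/3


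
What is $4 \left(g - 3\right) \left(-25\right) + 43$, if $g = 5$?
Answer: $-157$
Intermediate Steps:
$4 \left(g - 3\right) \left(-25\right) + 43 = 4 \left(5 - 3\right) \left(-25\right) + 43 = 4 \cdot 2 \left(-25\right) + 43 = 8 \left(-25\right) + 43 = -200 + 43 = -157$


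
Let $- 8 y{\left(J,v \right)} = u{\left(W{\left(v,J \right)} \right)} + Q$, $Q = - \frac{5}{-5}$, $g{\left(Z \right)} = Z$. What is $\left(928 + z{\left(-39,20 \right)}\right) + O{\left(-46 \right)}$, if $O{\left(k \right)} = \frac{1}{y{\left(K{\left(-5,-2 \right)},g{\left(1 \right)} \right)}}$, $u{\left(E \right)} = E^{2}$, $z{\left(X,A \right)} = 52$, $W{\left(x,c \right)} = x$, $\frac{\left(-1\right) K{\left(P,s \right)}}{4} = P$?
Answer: $976$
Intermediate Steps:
$K{\left(P,s \right)} = - 4 P$
$Q = 1$ ($Q = \left(-5\right) \left(- \frac{1}{5}\right) = 1$)
$y{\left(J,v \right)} = - \frac{1}{8} - \frac{v^{2}}{8}$ ($y{\left(J,v \right)} = - \frac{v^{2} + 1}{8} = - \frac{1 + v^{2}}{8} = - \frac{1}{8} - \frac{v^{2}}{8}$)
$O{\left(k \right)} = -4$ ($O{\left(k \right)} = \frac{1}{- \frac{1}{8} - \frac{1^{2}}{8}} = \frac{1}{- \frac{1}{8} - \frac{1}{8}} = \frac{1}{- \frac{1}{4}} = -4$)
$\left(928 + z{\left(-39,20 \right)}\right) + O{\left(-46 \right)} = \left(928 + 52\right) - 4 = 980 - 4 = 976$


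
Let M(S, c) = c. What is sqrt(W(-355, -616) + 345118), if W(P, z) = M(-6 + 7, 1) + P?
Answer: 14*sqrt(1759) ≈ 587.17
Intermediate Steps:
W(P, z) = 1 + P
sqrt(W(-355, -616) + 345118) = sqrt((1 - 355) + 345118) = sqrt(-354 + 345118) = sqrt(344764) = 14*sqrt(1759)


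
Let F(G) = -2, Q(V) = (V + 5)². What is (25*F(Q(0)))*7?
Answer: -350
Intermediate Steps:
Q(V) = (5 + V)²
(25*F(Q(0)))*7 = (25*(-2))*7 = -50*7 = -350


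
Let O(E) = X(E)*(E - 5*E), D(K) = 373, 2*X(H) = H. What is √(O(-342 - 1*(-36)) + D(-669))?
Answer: I*√186899 ≈ 432.32*I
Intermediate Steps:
X(H) = H/2
O(E) = -2*E² (O(E) = (E/2)*(E - 5*E) = (E/2)*(-4*E) = -2*E²)
√(O(-342 - 1*(-36)) + D(-669)) = √(-2*(-342 - 1*(-36))² + 373) = √(-2*(-342 + 36)² + 373) = √(-2*(-306)² + 373) = √(-2*93636 + 373) = √(-187272 + 373) = √(-186899) = I*√186899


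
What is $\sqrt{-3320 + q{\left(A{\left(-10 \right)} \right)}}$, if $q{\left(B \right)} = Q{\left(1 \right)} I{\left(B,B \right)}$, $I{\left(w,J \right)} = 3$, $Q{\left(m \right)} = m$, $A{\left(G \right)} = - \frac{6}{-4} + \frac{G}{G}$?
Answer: $i \sqrt{3317} \approx 57.593 i$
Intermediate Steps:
$A{\left(G \right)} = \frac{5}{2}$ ($A{\left(G \right)} = \left(-6\right) \left(- \frac{1}{4}\right) + 1 = \frac{3}{2} + 1 = \frac{5}{2}$)
$q{\left(B \right)} = 3$ ($q{\left(B \right)} = 1 \cdot 3 = 3$)
$\sqrt{-3320 + q{\left(A{\left(-10 \right)} \right)}} = \sqrt{-3320 + 3} = \sqrt{-3317} = i \sqrt{3317}$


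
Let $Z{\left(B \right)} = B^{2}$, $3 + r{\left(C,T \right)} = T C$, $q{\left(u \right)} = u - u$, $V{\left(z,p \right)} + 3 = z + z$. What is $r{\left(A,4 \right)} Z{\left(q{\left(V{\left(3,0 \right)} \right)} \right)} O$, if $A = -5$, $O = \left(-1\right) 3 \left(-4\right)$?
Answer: $0$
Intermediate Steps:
$V{\left(z,p \right)} = -3 + 2 z$ ($V{\left(z,p \right)} = -3 + \left(z + z\right) = -3 + 2 z$)
$O = 12$ ($O = \left(-3\right) \left(-4\right) = 12$)
$q{\left(u \right)} = 0$
$r{\left(C,T \right)} = -3 + C T$ ($r{\left(C,T \right)} = -3 + T C = -3 + C T$)
$r{\left(A,4 \right)} Z{\left(q{\left(V{\left(3,0 \right)} \right)} \right)} O = \left(-3 - 20\right) 0^{2} \cdot 12 = \left(-3 - 20\right) 0 \cdot 12 = \left(-23\right) 0 \cdot 12 = 0 \cdot 12 = 0$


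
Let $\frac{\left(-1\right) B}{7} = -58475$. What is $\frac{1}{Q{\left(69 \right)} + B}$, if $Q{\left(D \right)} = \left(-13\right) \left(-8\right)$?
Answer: $\frac{1}{409429} \approx 2.4424 \cdot 10^{-6}$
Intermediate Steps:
$B = 409325$ ($B = \left(-7\right) \left(-58475\right) = 409325$)
$Q{\left(D \right)} = 104$
$\frac{1}{Q{\left(69 \right)} + B} = \frac{1}{104 + 409325} = \frac{1}{409429}$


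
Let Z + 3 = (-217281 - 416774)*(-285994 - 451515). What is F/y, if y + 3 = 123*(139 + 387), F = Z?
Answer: 467621268992/64695 ≈ 7.2281e+6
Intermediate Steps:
Z = 467621268992 (Z = -3 + (-217281 - 416774)*(-285994 - 451515) = -3 - 634055*(-737509) = -3 + 467621268995 = 467621268992)
F = 467621268992
y = 64695 (y = -3 + 123*(139 + 387) = -3 + 123*526 = -3 + 64698 = 64695)
F/y = 467621268992/64695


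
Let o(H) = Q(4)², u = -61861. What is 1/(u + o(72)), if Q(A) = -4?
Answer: -1/61845 ≈ -1.6169e-5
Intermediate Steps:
o(H) = 16 (o(H) = (-4)² = 16)
1/(u + o(72)) = 1/(-61861 + 16) = 1/(-61845) = -1/61845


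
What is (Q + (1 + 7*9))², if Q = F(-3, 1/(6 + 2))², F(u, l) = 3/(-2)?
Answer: 70225/16 ≈ 4389.1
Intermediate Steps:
F(u, l) = -3/2 (F(u, l) = 3*(-½) = -3/2)
Q = 9/4 (Q = (-3/2)² = 9/4 ≈ 2.2500)
(Q + (1 + 7*9))² = (9/4 + (1 + 7*9))² = (9/4 + (1 + 63))² = (9/4 + 64)² = (265/4)² = 70225/16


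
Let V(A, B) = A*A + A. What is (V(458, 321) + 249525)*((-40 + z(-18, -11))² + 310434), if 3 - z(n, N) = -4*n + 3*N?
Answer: 145376598870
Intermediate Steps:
V(A, B) = A + A² (V(A, B) = A² + A = A + A²)
z(n, N) = 3 - 3*N + 4*n (z(n, N) = 3 - (-4*n + 3*N) = 3 + (-3*N + 4*n) = 3 - 3*N + 4*n)
(V(458, 321) + 249525)*((-40 + z(-18, -11))² + 310434) = (458*(1 + 458) + 249525)*((-40 + (3 - 3*(-11) + 4*(-18)))² + 310434) = (458*459 + 249525)*((-40 + (3 + 33 - 72))² + 310434) = (210222 + 249525)*((-40 - 36)² + 310434) = 459747*((-76)² + 310434) = 459747*(5776 + 310434) = 459747*316210 = 145376598870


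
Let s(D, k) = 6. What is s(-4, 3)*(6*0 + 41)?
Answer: 246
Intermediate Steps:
s(-4, 3)*(6*0 + 41) = 6*(6*0 + 41) = 6*(0 + 41) = 6*41 = 246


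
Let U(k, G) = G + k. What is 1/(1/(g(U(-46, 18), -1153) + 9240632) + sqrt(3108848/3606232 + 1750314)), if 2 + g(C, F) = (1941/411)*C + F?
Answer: -78171056795486459/1264163761784416021092676405217 + 3204449827916388578*sqrt(88916741870780537)/1264163761784416021092676405217 ≈ 0.00075586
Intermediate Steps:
g(C, F) = -2 + F + 647*C/137 (g(C, F) = -2 + ((1941/411)*C + F) = -2 + ((1941*(1/411))*C + F) = -2 + (647*C/137 + F) = -2 + (F + 647*C/137) = -2 + F + 647*C/137)
1/(1/(g(U(-46, 18), -1153) + 9240632) + sqrt(3108848/3606232 + 1750314)) = 1/(1/((-2 - 1153 + 647*(18 - 46)/137) + 9240632) + sqrt(3108848/3606232 + 1750314)) = 1/(1/((-2 - 1153 + (647/137)*(-28)) + 9240632) + sqrt(3108848*(1/3606232) + 1750314)) = 1/(1/((-2 - 1153 - 18116/137) + 9240632) + sqrt(388606/450779 + 1750314)) = 1/(1/(-176351/137 + 9240632) + sqrt(789005183212/450779)) = 1/(1/(1265790233/137) + 2*sqrt(88916741870780537)/450779) = 1/(137/1265790233 + 2*sqrt(88916741870780537)/450779)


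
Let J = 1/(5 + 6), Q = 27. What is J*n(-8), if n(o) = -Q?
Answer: -27/11 ≈ -2.4545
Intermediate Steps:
n(o) = -27 (n(o) = -1*27 = -27)
J = 1/11 ≈ 0.090909
J*n(-8) = (1/11)*(-27) = -27/11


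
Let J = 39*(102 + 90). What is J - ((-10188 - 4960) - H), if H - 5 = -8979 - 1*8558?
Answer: 5104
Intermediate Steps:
H = -17532 (H = 5 + (-8979 - 1*8558) = 5 + (-8979 - 8558) = 5 - 17537 = -17532)
J = 7488 (J = 39*192 = 7488)
J - ((-10188 - 4960) - H) = 7488 - ((-10188 - 4960) - 1*(-17532)) = 7488 - (-15148 + 17532) = 7488 - 1*2384 = 7488 - 2384 = 5104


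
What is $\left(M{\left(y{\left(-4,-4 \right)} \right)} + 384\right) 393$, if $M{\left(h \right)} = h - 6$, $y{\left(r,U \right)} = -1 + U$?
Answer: $146589$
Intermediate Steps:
$M{\left(h \right)} = -6 + h$ ($M{\left(h \right)} = h - 6 = -6 + h$)
$\left(M{\left(y{\left(-4,-4 \right)} \right)} + 384\right) 393 = \left(\left(-6 - 5\right) + 384\right) 393 = \left(-11 + 384\right) 393 = 373 \cdot 393 = 146589$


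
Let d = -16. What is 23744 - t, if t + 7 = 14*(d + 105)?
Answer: 22505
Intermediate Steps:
t = 1239 (t = -7 + 14*(-16 + 105) = -7 + 14*89 = -7 + 1246 = 1239)
23744 - t = 23744 - 1*1239 = 23744 - 1239 = 22505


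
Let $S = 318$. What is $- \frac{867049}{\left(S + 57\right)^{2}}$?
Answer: $- \frac{867049}{140625} \approx -6.1657$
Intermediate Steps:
$- \frac{867049}{\left(S + 57\right)^{2}} = - \frac{867049}{\left(318 + 57\right)^{2}} = - \frac{867049}{375^{2}} = - \frac{867049}{140625}$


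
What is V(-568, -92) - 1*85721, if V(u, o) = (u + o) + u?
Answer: -86949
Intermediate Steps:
V(u, o) = o + 2*u (V(u, o) = (o + u) + u = o + 2*u)
V(-568, -92) - 1*85721 = (-92 + 2*(-568)) - 1*85721 = (-92 - 1136) - 85721 = -1228 - 85721 = -86949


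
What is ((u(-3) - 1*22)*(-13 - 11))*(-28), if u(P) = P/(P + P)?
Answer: -14448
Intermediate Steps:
u(P) = ½ (u(P) = P/((2*P)) = (1/(2*P))*P = ½)
((u(-3) - 1*22)*(-13 - 11))*(-28) = ((½ - 1*22)*(-13 - 11))*(-28) = ((½ - 22)*(-24))*(-28) = -43/2*(-24)*(-28) = 516*(-28) = -14448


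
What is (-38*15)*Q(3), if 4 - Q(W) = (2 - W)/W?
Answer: -2470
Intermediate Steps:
Q(W) = 4 - (2 - W)/W
(-38*15)*Q(3) = (-38*15)*(5 - 2/3) = -570*(5 - 2*⅓) = -570*(5 - ⅔) = -570*13/3 = -2470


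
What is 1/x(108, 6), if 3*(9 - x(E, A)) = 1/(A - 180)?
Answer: 522/4699 ≈ 0.11109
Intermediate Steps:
x(E, A) = 9 - 1/(3*(-180 + A)) (x(E, A) = 9 - 1/(3*(A - 180)) = 9 - 1/(3*(-180 + A)))
1/x(108, 6) = 1/((-4861 + 27*6)/(3*(-180 + 6))) = 1/((⅓)*(-4861 + 162)/(-174)) = 1/((⅓)*(-1/174)*(-4699)) = 1/(4699/522) = 522/4699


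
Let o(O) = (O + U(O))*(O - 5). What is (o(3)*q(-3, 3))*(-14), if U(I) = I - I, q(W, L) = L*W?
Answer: -756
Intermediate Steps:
U(I) = 0
o(O) = O*(-5 + O) (o(O) = (O + 0)*(O - 5) = O*(-5 + O))
(o(3)*q(-3, 3))*(-14) = ((3*(-5 + 3))*(3*(-3)))*(-14) = ((3*(-2))*(-9))*(-14) = -6*(-9)*(-14) = 54*(-14) = -756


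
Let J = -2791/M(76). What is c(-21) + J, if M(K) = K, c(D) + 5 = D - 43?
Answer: -8035/76 ≈ -105.72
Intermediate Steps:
c(D) = -48 + D (c(D) = -5 + (D - 43) = -5 + (-43 + D) = -48 + D)
J = -2791/76 ≈ -36.724
c(-21) + J = (-48 - 21) - 2791/76 = -69 - 2791/76 = -8035/76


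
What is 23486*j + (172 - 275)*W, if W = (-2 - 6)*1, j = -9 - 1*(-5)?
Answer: -93120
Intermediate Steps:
j = -4 (j = -9 + 5 = -4)
W = -8 (W = -8*1 = -8)
23486*j + (172 - 275)*W = 23486*(-4) + (172 - 275)*(-8) = -93944 - 103*(-8) = -93944 + 824 = -93120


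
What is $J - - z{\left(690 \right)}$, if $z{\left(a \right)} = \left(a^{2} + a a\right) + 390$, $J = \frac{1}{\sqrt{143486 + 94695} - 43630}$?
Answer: $\frac{1813101430288580}{1903338719} - \frac{\sqrt{238181}}{1903338719} \approx 9.5259 \cdot 10^{5}$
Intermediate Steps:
$J = \frac{1}{-43630 + \sqrt{238181}}$ ($J = \frac{1}{\sqrt{238181} - 43630} = \frac{1}{-43630 + \sqrt{238181}} \approx -2.3179 \cdot 10^{-5}$)
$z{\left(a \right)} = 390 + 2 a^{2}$ ($z{\left(a \right)} = \left(a^{2} + a^{2}\right) + 390 = 2 a^{2} + 390 = 390 + 2 a^{2}$)
$J - - z{\left(690 \right)} = \left(- \frac{43630}{1903338719} - \frac{\sqrt{238181}}{1903338719}\right) - - (390 + 2 \cdot 690^{2}) = \left(- \frac{43630}{1903338719} - \frac{\sqrt{238181}}{1903338719}\right) - - (390 + 2 \cdot 476100) = \left(- \frac{43630}{1903338719} - \frac{\sqrt{238181}}{1903338719}\right) - - (390 + 952200) = \left(- \frac{43630}{1903338719} - \frac{\sqrt{238181}}{1903338719}\right) - \left(-1\right) 952590 = \left(- \frac{43630}{1903338719} - \frac{\sqrt{238181}}{1903338719}\right) - -952590 = \left(- \frac{43630}{1903338719} - \frac{\sqrt{238181}}{1903338719}\right) + 952590 = \frac{1813101430288580}{1903338719} - \frac{\sqrt{238181}}{1903338719}$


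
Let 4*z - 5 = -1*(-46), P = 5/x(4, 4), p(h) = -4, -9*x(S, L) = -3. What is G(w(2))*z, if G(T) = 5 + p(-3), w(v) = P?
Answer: 51/4 ≈ 12.750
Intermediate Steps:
x(S, L) = ⅓ (x(S, L) = -⅑*(-3) = ⅓)
P = 15 (P = 5/(⅓) = 5*3 = 15)
w(v) = 15
G(T) = 1 (G(T) = 5 - 4 = 1)
z = 51/4 (z = 5/4 + (-1*(-46))/4 = 5/4 + (¼)*46 = 5/4 + 23/2 = 51/4 ≈ 12.750)
G(w(2))*z = 1*(51/4) = 51/4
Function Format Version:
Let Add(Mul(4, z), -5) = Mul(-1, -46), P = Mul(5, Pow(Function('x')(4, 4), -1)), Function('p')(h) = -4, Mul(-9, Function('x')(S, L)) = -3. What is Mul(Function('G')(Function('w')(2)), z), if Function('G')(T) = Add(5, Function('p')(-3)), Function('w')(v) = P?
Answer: Rational(51, 4) ≈ 12.750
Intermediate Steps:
Function('x')(S, L) = Rational(1, 3) (Function('x')(S, L) = Mul(Rational(-1, 9), -3) = Rational(1, 3))
P = 15 (P = Mul(5, Pow(Rational(1, 3), -1)) = Mul(5, 3) = 15)
Function('w')(v) = 15
Function('G')(T) = 1 (Function('G')(T) = Add(5, -4) = 1)
z = Rational(51, 4) (z = Add(Rational(5, 4), Mul(Rational(1, 4), Mul(-1, -46))) = Add(Rational(5, 4), Mul(Rational(1, 4), 46)) = Add(Rational(5, 4), Rational(23, 2)) = Rational(51, 4) ≈ 12.750)
Mul(Function('G')(Function('w')(2)), z) = Mul(1, Rational(51, 4)) = Rational(51, 4)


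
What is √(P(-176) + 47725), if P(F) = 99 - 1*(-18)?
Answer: √47842 ≈ 218.73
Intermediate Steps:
P(F) = 117 (P(F) = 99 + 18 = 117)
√(P(-176) + 47725) = √(117 + 47725) = √47842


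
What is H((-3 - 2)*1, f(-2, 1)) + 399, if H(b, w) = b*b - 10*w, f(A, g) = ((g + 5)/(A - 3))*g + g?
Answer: 426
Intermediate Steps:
f(A, g) = g + g*(5 + g)/(-3 + A) (f(A, g) = ((5 + g)/(-3 + A))*g + g = g*(5 + g)/(-3 + A) + g = g + g*(5 + g)/(-3 + A))
H(b, w) = b² - 10*w
H((-3 - 2)*1, f(-2, 1)) + 399 = (((-3 - 2)*1)² - 10*(2 - 2 + 1)/(-3 - 2)) + 399 = ((-5*1)² - 10/(-5)) + 399 = ((-5)² - 10*(-1)/5) + 399 = (25 - 10*(-⅕)) + 399 = (25 + 2) + 399 = 27 + 399 = 426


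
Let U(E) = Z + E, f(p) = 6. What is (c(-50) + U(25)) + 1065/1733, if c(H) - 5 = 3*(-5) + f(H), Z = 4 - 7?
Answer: 32259/1733 ≈ 18.615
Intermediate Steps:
Z = -3
c(H) = -4 (c(H) = 5 + (3*(-5) + 6) = 5 + (-15 + 6) = 5 - 9 = -4)
U(E) = -3 + E
(c(-50) + U(25)) + 1065/1733 = (-4 + (-3 + 25)) + 1065/1733 = (-4 + 22) + 1065*(1/1733) = 18 + 1065/1733 = 32259/1733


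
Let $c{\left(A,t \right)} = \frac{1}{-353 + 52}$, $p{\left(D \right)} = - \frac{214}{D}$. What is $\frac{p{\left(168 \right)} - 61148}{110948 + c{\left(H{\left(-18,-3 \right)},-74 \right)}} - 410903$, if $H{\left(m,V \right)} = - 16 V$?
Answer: $- \frac{164667200091269}{400744164} \approx -4.109 \cdot 10^{5}$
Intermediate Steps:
$c{\left(A,t \right)} = - \frac{1}{301}$ ($c{\left(A,t \right)} = \frac{1}{-301} = - \frac{1}{301}$)
$\frac{p{\left(168 \right)} - 61148}{110948 + c{\left(H{\left(-18,-3 \right)},-74 \right)}} - 410903 = \frac{- \frac{214}{168} - 61148}{110948 - \frac{1}{301}} - 410903 = \frac{\left(-214\right) \frac{1}{168} - 61148}{\frac{33395347}{301}} - 410903 = \left(- \frac{107}{84} - 61148\right) \frac{301}{33395347} - 410903 = \left(- \frac{5136539}{84}\right) \frac{301}{33395347} - 410903 = - \frac{220871177}{400744164} - 410903 = - \frac{164667200091269}{400744164}$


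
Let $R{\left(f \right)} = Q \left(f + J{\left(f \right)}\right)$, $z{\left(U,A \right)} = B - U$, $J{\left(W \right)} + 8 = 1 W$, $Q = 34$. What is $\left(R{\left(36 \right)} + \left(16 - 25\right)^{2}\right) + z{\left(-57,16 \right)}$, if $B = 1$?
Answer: $2315$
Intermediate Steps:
$J{\left(W \right)} = -8 + W$ ($J{\left(W \right)} = -8 + 1 W = -8 + W$)
$z{\left(U,A \right)} = 1 - U$
$R{\left(f \right)} = -272 + 68 f$ ($R{\left(f \right)} = 34 \left(f + \left(-8 + f\right)\right) = 34 \left(-8 + 2 f\right) = -272 + 68 f$)
$\left(R{\left(36 \right)} + \left(16 - 25\right)^{2}\right) + z{\left(-57,16 \right)} = \left(\left(-272 + 68 \cdot 36\right) + \left(16 - 25\right)^{2}\right) + \left(1 - -57\right) = \left(\left(-272 + 2448\right) + \left(-9\right)^{2}\right) + \left(1 + 57\right) = \left(2176 + 81\right) + 58 = 2257 + 58 = 2315$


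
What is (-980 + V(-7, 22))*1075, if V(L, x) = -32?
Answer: -1087900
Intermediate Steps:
(-980 + V(-7, 22))*1075 = (-980 - 32)*1075 = -1012*1075 = -1087900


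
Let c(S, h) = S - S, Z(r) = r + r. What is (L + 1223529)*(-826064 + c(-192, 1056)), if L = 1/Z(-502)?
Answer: -253689028017340/251 ≈ -1.0107e+12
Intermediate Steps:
Z(r) = 2*r
c(S, h) = 0
L = -1/1004 (L = 1/(2*(-502)) = 1/(-1004) = -1/1004 ≈ -0.00099602)
(L + 1223529)*(-826064 + c(-192, 1056)) = (-1/1004 + 1223529)*(-826064 + 0) = (1228423115/1004)*(-826064) = -253689028017340/251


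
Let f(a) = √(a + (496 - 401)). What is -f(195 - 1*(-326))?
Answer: -2*√154 ≈ -24.819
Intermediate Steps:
f(a) = √(95 + a) (f(a) = √(a + 95) = √(95 + a))
-f(195 - 1*(-326)) = -√(95 + (195 - 1*(-326))) = -√(95 + (195 + 326)) = -√(95 + 521) = -√616 = -2*√154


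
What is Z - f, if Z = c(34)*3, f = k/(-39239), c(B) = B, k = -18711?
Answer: 3983667/39239 ≈ 101.52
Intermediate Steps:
f = 18711/39239 (f = -18711/(-39239) = -18711*(-1/39239) = 18711/39239 ≈ 0.47685)
Z = 102 (Z = 34*3 = 102)
Z - f = 102 - 1*18711/39239 = 102 - 18711/39239 = 3983667/39239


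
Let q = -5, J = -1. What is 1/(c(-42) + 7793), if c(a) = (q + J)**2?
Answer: 1/7829 ≈ 0.00012773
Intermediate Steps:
c(a) = 36 (c(a) = (-5 - 1)**2 = (-6)**2 = 36)
1/(c(-42) + 7793) = 1/(36 + 7793) = 1/7829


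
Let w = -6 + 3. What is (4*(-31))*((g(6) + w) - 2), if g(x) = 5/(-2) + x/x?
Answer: 806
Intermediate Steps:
g(x) = -3/2 (g(x) = 5*(-1/2) + 1 = -5/2 + 1 = -3/2)
w = -3
(4*(-31))*((g(6) + w) - 2) = (4*(-31))*((-3/2 - 3) - 2) = -124*(-9/2 - 2) = -124*(-13/2) = 806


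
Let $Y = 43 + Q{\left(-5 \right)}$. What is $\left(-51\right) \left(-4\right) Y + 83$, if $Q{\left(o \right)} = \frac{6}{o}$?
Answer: $\frac{43051}{5} \approx 8610.2$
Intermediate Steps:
$Y = \frac{209}{5}$ ($Y = 43 + \frac{6}{-5} = 43 + 6 \left(- \frac{1}{5}\right) = 43 - \frac{6}{5} = \frac{209}{5} \approx 41.8$)
$\left(-51\right) \left(-4\right) Y + 83 = \left(-51\right) \left(-4\right) \frac{209}{5} + 83 = 204 \cdot \frac{209}{5} + 83 = \frac{42636}{5} + 83 = \frac{43051}{5}$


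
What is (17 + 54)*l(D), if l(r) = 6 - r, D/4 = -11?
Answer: 3550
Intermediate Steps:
D = -44 (D = 4*(-11) = -44)
(17 + 54)*l(D) = (17 + 54)*(6 - 1*(-44)) = 71*(6 + 44) = 71*50 = 3550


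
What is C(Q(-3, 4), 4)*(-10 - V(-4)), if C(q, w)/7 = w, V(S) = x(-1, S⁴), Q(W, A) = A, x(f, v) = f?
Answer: -252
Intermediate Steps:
V(S) = -1
C(q, w) = 7*w
C(Q(-3, 4), 4)*(-10 - V(-4)) = (7*4)*(-10 - 1*(-1)) = 28*(-10 + 1) = 28*(-9) = -252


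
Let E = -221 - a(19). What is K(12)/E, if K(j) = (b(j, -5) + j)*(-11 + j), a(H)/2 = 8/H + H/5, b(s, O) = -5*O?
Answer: -3515/21797 ≈ -0.16126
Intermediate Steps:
a(H) = 16/H + 2*H/5 (a(H) = 2*(8/H + H/5) = 16/H + 2*H/5)
K(j) = (-11 + j)*(25 + j) (K(j) = (-5*(-5) + j)*(-11 + j) = (25 + j)*(-11 + j) = (-11 + j)*(25 + j))
E = -21797/95 (E = -221 - (16/19 + (2/5)*19) = -221 - (16*(1/19) + 38/5) = -221 - (16/19 + 38/5) = -221 - 1*802/95 = -221 - 802/95 = -21797/95 ≈ -229.44)
K(12)/E = (-275 + 12**2 + 14*12)/(-21797/95) = (-275 + 144 + 168)*(-95/21797) = 37*(-95/21797) = -3515/21797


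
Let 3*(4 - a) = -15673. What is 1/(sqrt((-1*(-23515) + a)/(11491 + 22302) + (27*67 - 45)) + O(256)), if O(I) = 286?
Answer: 14497197/4056738949 - sqrt(18138607605894)/8113477898 ≈ 0.0030487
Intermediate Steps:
a = 15685/3 (a = 4 - 1/3*(-15673) = 4 + 15673/3 = 15685/3 ≈ 5228.3)
1/(sqrt((-1*(-23515) + a)/(11491 + 22302) + (27*67 - 45)) + O(256)) = 1/(sqrt((-1*(-23515) + 15685/3)/(11491 + 22302) + (27*67 - 45)) + 286) = 1/(sqrt((23515 + 15685/3)/33793 + (1809 - 45)) + 286) = 1/(sqrt((86230/3)*(1/33793) + 1764) + 286) = 1/(sqrt(86230/101379 + 1764) + 286) = 1/(sqrt(178918786/101379) + 286) = 1/(sqrt(18138607605894)/101379 + 286) = 1/(286 + sqrt(18138607605894)/101379)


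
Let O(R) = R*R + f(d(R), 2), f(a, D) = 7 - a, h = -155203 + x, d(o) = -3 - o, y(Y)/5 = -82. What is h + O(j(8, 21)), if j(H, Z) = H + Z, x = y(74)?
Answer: -154733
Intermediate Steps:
y(Y) = -410 (y(Y) = 5*(-82) = -410)
x = -410
h = -155613 (h = -155203 - 410 = -155613)
O(R) = 10 + R + R² (O(R) = R*R + (7 - (-3 - R)) = R² + (7 + (3 + R)) = R² + (10 + R) = 10 + R + R²)
h + O(j(8, 21)) = -155613 + (10 + (8 + 21) + (8 + 21)²) = -155613 + (10 + 29 + 29²) = -155613 + (10 + 29 + 841) = -155613 + 880 = -154733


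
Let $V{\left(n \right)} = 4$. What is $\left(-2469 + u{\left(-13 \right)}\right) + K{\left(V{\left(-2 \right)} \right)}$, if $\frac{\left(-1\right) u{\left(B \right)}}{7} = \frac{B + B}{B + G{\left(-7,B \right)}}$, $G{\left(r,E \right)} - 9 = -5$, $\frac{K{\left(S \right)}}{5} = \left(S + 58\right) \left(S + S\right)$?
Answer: $- \frac{83}{9} \approx -9.2222$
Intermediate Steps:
$K{\left(S \right)} = 10 S \left(58 + S\right)$ ($K{\left(S \right)} = 5 \left(S + 58\right) \left(S + S\right) = 5 \left(58 + S\right) 2 S = 5 \cdot 2 S \left(58 + S\right) = 10 S \left(58 + S\right)$)
$G{\left(r,E \right)} = 4$ ($G{\left(r,E \right)} = 9 - 5 = 4$)
$u{\left(B \right)} = - \frac{14 B}{4 + B}$ ($u{\left(B \right)} = - 7 \frac{B + B}{B + 4} = - 7 \frac{2 B}{4 + B} = - \frac{14 B}{4 + B}$)
$\left(-2469 + u{\left(-13 \right)}\right) + K{\left(V{\left(-2 \right)} \right)} = \left(-2469 - - \frac{182}{4 - 13}\right) + 10 \cdot 4 \left(58 + 4\right) = \left(-2469 - - \frac{182}{-9}\right) + 10 \cdot 4 \cdot 62 = \left(-2469 - \left(-182\right) \left(- \frac{1}{9}\right)\right) + 2480 = \left(-2469 - \frac{182}{9}\right) + 2480 = - \frac{22403}{9} + 2480 = - \frac{83}{9}$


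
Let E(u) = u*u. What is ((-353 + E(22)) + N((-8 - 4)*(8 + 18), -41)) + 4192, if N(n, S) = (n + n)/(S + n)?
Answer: 1526643/353 ≈ 4324.8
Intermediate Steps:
N(n, S) = 2*n/(S + n) (N(n, S) = (2*n)/(S + n) = 2*n/(S + n))
E(u) = u²
((-353 + E(22)) + N((-8 - 4)*(8 + 18), -41)) + 4192 = ((-353 + 22²) + 2*((-8 - 4)*(8 + 18))/(-41 + (-8 - 4)*(8 + 18))) + 4192 = ((-353 + 484) + 2*(-12*26)/(-41 - 12*26)) + 4192 = (131 + 2*(-312)/(-41 - 312)) + 4192 = (131 + 2*(-312)/(-353)) + 4192 = (131 + 2*(-312)*(-1/353)) + 4192 = (131 + 624/353) + 4192 = 46867/353 + 4192 = 1526643/353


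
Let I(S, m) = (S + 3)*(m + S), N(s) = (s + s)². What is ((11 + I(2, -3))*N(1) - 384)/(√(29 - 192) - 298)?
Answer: 107280/88967 + 360*I*√163/88967 ≈ 1.2058 + 0.051662*I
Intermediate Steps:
N(s) = 4*s² (N(s) = (2*s)² = 4*s²)
I(S, m) = (3 + S)*(S + m)
((11 + I(2, -3))*N(1) - 384)/(√(29 - 192) - 298) = ((11 + (2² + 3*2 + 3*(-3) + 2*(-3)))*(4*1²) - 384)/(√(29 - 192) - 298) = ((11 + (4 + 6 - 9 - 6))*(4*1) - 384)/(√(-163) - 298) = ((11 - 5)*4 - 384)/(I*√163 - 298) = (6*4 - 384)/(-298 + I*√163) = (24 - 384)/(-298 + I*√163) = -360/(-298 + I*√163)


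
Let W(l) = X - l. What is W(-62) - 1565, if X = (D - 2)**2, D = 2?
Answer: -1503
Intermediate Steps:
X = 0 (X = (2 - 2)**2 = 0**2 = 0)
W(l) = -l (W(l) = 0 - l = -l)
W(-62) - 1565 = -1*(-62) - 1565 = 62 - 1565 = -1503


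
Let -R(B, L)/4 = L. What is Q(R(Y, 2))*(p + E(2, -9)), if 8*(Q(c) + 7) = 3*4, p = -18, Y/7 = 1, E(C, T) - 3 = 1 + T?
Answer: 253/2 ≈ 126.50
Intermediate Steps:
E(C, T) = 4 + T (E(C, T) = 3 + (1 + T) = 4 + T)
Y = 7 (Y = 7*1 = 7)
R(B, L) = -4*L
Q(c) = -11/2 (Q(c) = -7 + (3*4)/8 = -7 + (⅛)*12 = -7 + 3/2 = -11/2)
Q(R(Y, 2))*(p + E(2, -9)) = -11*(-18 + (4 - 9))/2 = -11*(-18 - 5)/2 = -11/2*(-23) = 253/2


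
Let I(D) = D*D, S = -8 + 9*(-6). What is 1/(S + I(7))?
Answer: -1/13 ≈ -0.076923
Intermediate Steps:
S = -62 (S = -8 - 54 = -62)
I(D) = D**2
1/(S + I(7)) = 1/(-62 + 7**2) = 1/(-62 + 49) = 1/(-13) = -1/13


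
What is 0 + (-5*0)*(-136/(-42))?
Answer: 0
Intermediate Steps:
0 + (-5*0)*(-136/(-42)) = 0 + 0*(-136*(-1/42)) = 0 + 0*(68/21) = 0 + 0 = 0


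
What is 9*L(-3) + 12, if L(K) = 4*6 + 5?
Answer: 273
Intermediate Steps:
L(K) = 29 (L(K) = 24 + 5 = 29)
9*L(-3) + 12 = 9*29 + 12 = 261 + 12 = 273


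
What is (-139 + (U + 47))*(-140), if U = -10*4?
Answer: 18480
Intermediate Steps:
U = -40
(-139 + (U + 47))*(-140) = (-139 + (-40 + 47))*(-140) = (-139 + 7)*(-140) = -132*(-140) = 18480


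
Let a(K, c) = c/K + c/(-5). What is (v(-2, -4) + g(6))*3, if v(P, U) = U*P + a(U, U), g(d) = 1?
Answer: 162/5 ≈ 32.400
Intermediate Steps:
a(K, c) = -c/5 + c/K (a(K, c) = c/K + c*(-1/5) = c/K - c/5 = -c/5 + c/K)
v(P, U) = 1 - U/5 + P*U (v(P, U) = U*P + (-U/5 + U/U) = P*U + (-U/5 + 1) = P*U + (1 - U/5) = 1 - U/5 + P*U)
(v(-2, -4) + g(6))*3 = ((1 - 1/5*(-4) - 2*(-4)) + 1)*3 = ((1 + 4/5 + 8) + 1)*3 = (49/5 + 1)*3 = (54/5)*3 = 162/5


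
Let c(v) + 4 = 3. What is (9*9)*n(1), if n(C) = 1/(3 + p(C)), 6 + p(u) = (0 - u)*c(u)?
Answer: -81/2 ≈ -40.500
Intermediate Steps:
c(v) = -1 (c(v) = -4 + 3 = -1)
p(u) = -6 + u (p(u) = -6 + (0 - u)*(-1) = -6 - u*(-1) = -6 + u)
n(C) = 1/(-3 + C) (n(C) = 1/(3 + (-6 + C)) = 1/(-3 + C))
(9*9)*n(1) = (9*9)/(-3 + 1) = 81/(-2) = 81*(-1/2) = -81/2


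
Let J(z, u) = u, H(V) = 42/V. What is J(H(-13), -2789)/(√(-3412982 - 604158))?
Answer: 2789*I*√1004285/2008570 ≈ 1.3915*I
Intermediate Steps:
J(H(-13), -2789)/(√(-3412982 - 604158)) = -2789/√(-3412982 - 604158) = -2789*(-I*√1004285/2008570) = -(-2789)*I*√1004285/2008570 = 2789*I*√1004285/2008570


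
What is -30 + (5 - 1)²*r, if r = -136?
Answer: -2206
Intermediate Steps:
-30 + (5 - 1)²*r = -30 + (5 - 1)²*(-136) = -30 + 4²*(-136) = -30 + 16*(-136) = -30 - 2176 = -2206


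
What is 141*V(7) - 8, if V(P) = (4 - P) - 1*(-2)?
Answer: -149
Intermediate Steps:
V(P) = 6 - P (V(P) = (4 - P) + 2 = 6 - P)
141*V(7) - 8 = 141*(6 - 1*7) - 8 = 141*(6 - 7) - 8 = 141*(-1) - 8 = -141 - 8 = -149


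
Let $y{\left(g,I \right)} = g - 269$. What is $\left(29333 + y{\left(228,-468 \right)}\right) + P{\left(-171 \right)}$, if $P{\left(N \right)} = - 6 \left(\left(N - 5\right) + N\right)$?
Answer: $31374$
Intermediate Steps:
$y{\left(g,I \right)} = -269 + g$
$P{\left(N \right)} = 30 - 12 N$ ($P{\left(N \right)} = - 6 \left(\left(-5 + N\right) + N\right) = - 6 \left(-5 + 2 N\right) = 30 - 12 N$)
$\left(29333 + y{\left(228,-468 \right)}\right) + P{\left(-171 \right)} = \left(29333 + \left(-269 + 228\right)\right) + \left(30 - -2052\right) = \left(29333 - 41\right) + \left(30 + 2052\right) = 29292 + 2082 = 31374$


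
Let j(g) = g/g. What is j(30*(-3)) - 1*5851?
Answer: -5850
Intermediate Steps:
j(g) = 1
j(30*(-3)) - 1*5851 = 1 - 1*5851 = 1 - 5851 = -5850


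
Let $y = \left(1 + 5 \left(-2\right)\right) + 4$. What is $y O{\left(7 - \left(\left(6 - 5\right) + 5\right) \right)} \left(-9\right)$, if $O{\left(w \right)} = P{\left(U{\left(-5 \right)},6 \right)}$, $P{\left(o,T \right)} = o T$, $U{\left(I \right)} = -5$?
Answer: $-1350$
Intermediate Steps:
$P{\left(o,T \right)} = T o$
$O{\left(w \right)} = -30$ ($O{\left(w \right)} = 6 \left(-5\right) = -30$)
$y = -5$ ($y = \left(1 - 10\right) + 4 = -9 + 4 = -5$)
$y O{\left(7 - \left(\left(6 - 5\right) + 5\right) \right)} \left(-9\right) = - 5 \left(\left(-30\right) \left(-9\right)\right) = \left(-5\right) 270 = -1350$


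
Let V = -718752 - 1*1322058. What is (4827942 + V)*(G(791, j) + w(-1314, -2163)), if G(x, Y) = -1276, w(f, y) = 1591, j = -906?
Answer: 877946580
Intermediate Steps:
V = -2040810 (V = -718752 - 1322058 = -2040810)
(4827942 + V)*(G(791, j) + w(-1314, -2163)) = (4827942 - 2040810)*(-1276 + 1591) = 2787132*315 = 877946580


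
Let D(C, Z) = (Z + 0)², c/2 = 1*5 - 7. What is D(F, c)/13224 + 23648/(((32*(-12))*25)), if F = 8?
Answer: -135663/55100 ≈ -2.4621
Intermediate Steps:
c = -4 (c = 2*(1*5 - 7) = 2*(5 - 7) = 2*(-2) = -4)
D(C, Z) = Z²
D(F, c)/13224 + 23648/(((32*(-12))*25)) = (-4)²/13224 + 23648/(((32*(-12))*25)) = 16*(1/13224) + 23648/((-384*25)) = 2/1653 + 23648/(-9600) = 2/1653 + 23648*(-1/9600) = 2/1653 - 739/300 = -135663/55100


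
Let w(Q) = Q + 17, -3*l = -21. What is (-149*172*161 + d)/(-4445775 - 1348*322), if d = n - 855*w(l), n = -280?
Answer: 4146908/4879831 ≈ 0.84981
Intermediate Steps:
l = 7 (l = -1/3*(-21) = 7)
w(Q) = 17 + Q
d = -20800 (d = -280 - 855*(17 + 7) = -280 - 855*24 = -280 - 20520 = -20800)
(-149*172*161 + d)/(-4445775 - 1348*322) = (-149*172*161 - 20800)/(-4445775 - 1348*322) = (-25628*161 - 20800)/(-4445775 - 434056) = (-4126108 - 20800)/(-4879831) = -4146908*(-1/4879831) = 4146908/4879831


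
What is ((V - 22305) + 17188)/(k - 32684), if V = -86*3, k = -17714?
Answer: 5375/50398 ≈ 0.10665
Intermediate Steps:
V = -258
((V - 22305) + 17188)/(k - 32684) = ((-258 - 22305) + 17188)/(-17714 - 32684) = (-22563 + 17188)/(-50398) = -5375*(-1/50398) = 5375/50398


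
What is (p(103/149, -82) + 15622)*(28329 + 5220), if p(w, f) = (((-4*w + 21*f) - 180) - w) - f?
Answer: 68976173667/149 ≈ 4.6293e+8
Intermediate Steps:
p(w, f) = -180 - 5*w + 20*f (p(w, f) = ((-180 - 4*w + 21*f) - w) - f = (-180 - 5*w + 21*f) - f = -180 - 5*w + 20*f)
(p(103/149, -82) + 15622)*(28329 + 5220) = ((-180 - 515/149 + 20*(-82)) + 15622)*(28329 + 5220) = ((-180 - 515/149 - 1640) + 15622)*33549 = (-271695/149 + 15622)*33549 = (2055983/149)*33549 = 68976173667/149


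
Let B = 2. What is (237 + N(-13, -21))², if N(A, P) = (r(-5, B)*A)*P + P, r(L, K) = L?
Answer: 1320201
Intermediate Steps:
N(A, P) = P - 5*A*P (N(A, P) = (-5*A)*P + P = -5*A*P + P = P - 5*A*P)
(237 + N(-13, -21))² = (237 - 21*(1 - 5*(-13)))² = (237 - 21*(1 + 65))² = (237 - 21*66)² = (237 - 1386)² = (-1149)² = 1320201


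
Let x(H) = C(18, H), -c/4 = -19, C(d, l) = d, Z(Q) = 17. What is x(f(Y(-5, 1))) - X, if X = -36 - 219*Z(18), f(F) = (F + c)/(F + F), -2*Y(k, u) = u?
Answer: 3777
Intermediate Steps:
c = 76 (c = -4*(-19) = 76)
Y(k, u) = -u/2
f(F) = (76 + F)/(2*F) (f(F) = (F + 76)/(F + F) = (76 + F)/((2*F)) = (76 + F)*(1/(2*F)) = (76 + F)/(2*F))
x(H) = 18
X = -3759 (X = -36 - 219*17 = -36 - 3723 = -3759)
x(f(Y(-5, 1))) - X = 18 - 1*(-3759) = 18 + 3759 = 3777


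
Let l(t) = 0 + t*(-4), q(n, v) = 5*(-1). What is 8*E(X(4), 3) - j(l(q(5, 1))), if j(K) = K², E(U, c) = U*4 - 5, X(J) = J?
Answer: -312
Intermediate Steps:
q(n, v) = -5
l(t) = -4*t (l(t) = 0 - 4*t = -4*t)
E(U, c) = -5 + 4*U (E(U, c) = 4*U - 5 = -5 + 4*U)
8*E(X(4), 3) - j(l(q(5, 1))) = 8*(-5 + 4*4) - (-4*(-5))² = 8*(-5 + 16) - 1*20² = 8*11 - 1*400 = 88 - 400 = -312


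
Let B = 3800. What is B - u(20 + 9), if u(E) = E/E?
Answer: 3799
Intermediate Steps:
u(E) = 1
B - u(20 + 9) = 3800 - 1*1 = 3800 - 1 = 3799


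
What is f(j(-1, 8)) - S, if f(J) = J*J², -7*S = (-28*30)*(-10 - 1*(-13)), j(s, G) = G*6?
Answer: 110232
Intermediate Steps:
j(s, G) = 6*G
S = 360 (S = -(-28*30)*(-10 - 1*(-13))/7 = -(-120)*(-10 + 13) = -(-120)*3 = -⅐*(-2520) = 360)
f(J) = J³
f(j(-1, 8)) - S = (6*8)³ - 1*360 = 48³ - 360 = 110592 - 360 = 110232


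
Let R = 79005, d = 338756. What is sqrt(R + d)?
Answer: sqrt(417761) ≈ 646.34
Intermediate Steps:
sqrt(R + d) = sqrt(79005 + 338756) = sqrt(417761)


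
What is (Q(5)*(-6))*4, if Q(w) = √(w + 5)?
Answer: -24*√10 ≈ -75.895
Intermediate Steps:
Q(w) = √(5 + w)
(Q(5)*(-6))*4 = (√(5 + 5)*(-6))*4 = (√10*(-6))*4 = -6*√10*4 = -24*√10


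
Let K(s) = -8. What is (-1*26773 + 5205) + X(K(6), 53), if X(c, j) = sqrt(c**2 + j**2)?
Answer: -21568 + 13*sqrt(17) ≈ -21514.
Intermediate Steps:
(-1*26773 + 5205) + X(K(6), 53) = (-1*26773 + 5205) + sqrt((-8)**2 + 53**2) = (-26773 + 5205) + sqrt(64 + 2809) = -21568 + sqrt(2873) = -21568 + 13*sqrt(17)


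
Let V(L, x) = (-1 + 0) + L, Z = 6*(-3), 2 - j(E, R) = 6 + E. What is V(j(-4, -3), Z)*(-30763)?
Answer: 30763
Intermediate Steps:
j(E, R) = -4 - E (j(E, R) = 2 - (6 + E) = 2 + (-6 - E) = -4 - E)
Z = -18
V(L, x) = -1 + L
V(j(-4, -3), Z)*(-30763) = (-1 + (-4 - 1*(-4)))*(-30763) = (-1 + (-4 + 4))*(-30763) = (-1 + 0)*(-30763) = -1*(-30763) = 30763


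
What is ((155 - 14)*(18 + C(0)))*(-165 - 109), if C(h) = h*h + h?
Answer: -695412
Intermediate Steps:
C(h) = h + h**2 (C(h) = h**2 + h = h + h**2)
((155 - 14)*(18 + C(0)))*(-165 - 109) = ((155 - 14)*(18 + 0*(1 + 0)))*(-165 - 109) = (141*(18 + 0*1))*(-274) = (141*(18 + 0))*(-274) = (141*18)*(-274) = 2538*(-274) = -695412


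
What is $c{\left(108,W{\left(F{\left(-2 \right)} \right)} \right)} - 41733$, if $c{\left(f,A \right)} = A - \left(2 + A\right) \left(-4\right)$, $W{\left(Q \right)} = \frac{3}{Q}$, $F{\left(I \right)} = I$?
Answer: $- \frac{83465}{2} \approx -41733.0$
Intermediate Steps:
$c{\left(f,A \right)} = 8 + 5 A$ ($c{\left(f,A \right)} = A - \left(-8 - 4 A\right) = A + \left(8 + 4 A\right) = 8 + 5 A$)
$c{\left(108,W{\left(F{\left(-2 \right)} \right)} \right)} - 41733 = \left(8 + 5 \frac{3}{-2}\right) - 41733 = \left(8 + 5 \cdot 3 \left(- \frac{1}{2}\right)\right) - 41733 = \left(8 + 5 \left(- \frac{3}{2}\right)\right) - 41733 = \left(8 - \frac{15}{2}\right) - 41733 = \frac{1}{2} - 41733 = - \frac{83465}{2}$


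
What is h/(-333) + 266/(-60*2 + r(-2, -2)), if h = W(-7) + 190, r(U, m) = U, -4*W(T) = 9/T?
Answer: -1565161/568764 ≈ -2.7519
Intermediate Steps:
W(T) = -9/(4*T)
h = 5329/28 (h = -9/4/(-7) + 190 = -9/4*(-⅐) + 190 = 9/28 + 190 = 5329/28 ≈ 190.32)
h/(-333) + 266/(-60*2 + r(-2, -2)) = (5329/28)/(-333) + 266/(-60*2 - 2) = (5329/28)*(-1/333) + 266/(-10*12 - 2) = -5329/9324 + 266/(-120 - 2) = -5329/9324 + 266/(-122) = -5329/9324 + 266*(-1/122) = -5329/9324 - 133/61 = -1565161/568764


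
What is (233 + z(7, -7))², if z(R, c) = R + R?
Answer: 61009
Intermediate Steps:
z(R, c) = 2*R
(233 + z(7, -7))² = (233 + 2*7)² = (233 + 14)² = 247² = 61009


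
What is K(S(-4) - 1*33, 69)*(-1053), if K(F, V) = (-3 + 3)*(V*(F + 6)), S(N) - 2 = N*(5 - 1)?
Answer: 0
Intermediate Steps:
S(N) = 2 + 4*N (S(N) = 2 + N*(5 - 1) = 2 + N*4 = 2 + 4*N)
K(F, V) = 0 (K(F, V) = 0*(V*(6 + F)) = 0)
K(S(-4) - 1*33, 69)*(-1053) = 0*(-1053) = 0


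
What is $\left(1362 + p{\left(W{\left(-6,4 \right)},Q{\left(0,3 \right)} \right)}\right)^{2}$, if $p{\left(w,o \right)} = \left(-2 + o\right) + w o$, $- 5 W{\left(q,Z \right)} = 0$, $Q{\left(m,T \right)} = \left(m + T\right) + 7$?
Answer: $1876900$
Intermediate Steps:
$Q{\left(m,T \right)} = 7 + T + m$ ($Q{\left(m,T \right)} = \left(T + m\right) + 7 = 7 + T + m$)
$W{\left(q,Z \right)} = 0$ ($W{\left(q,Z \right)} = \left(- \frac{1}{5}\right) 0 = 0$)
$p{\left(w,o \right)} = -2 + o + o w$ ($p{\left(w,o \right)} = \left(-2 + o\right) + o w = -2 + o + o w$)
$\left(1362 + p{\left(W{\left(-6,4 \right)},Q{\left(0,3 \right)} \right)}\right)^{2} = \left(1362 + \left(-2 + \left(7 + 3 + 0\right) + \left(7 + 3 + 0\right) 0\right)\right)^{2} = \left(1362 + \left(-2 + 10 + 10 \cdot 0\right)\right)^{2} = \left(1362 + \left(-2 + 10 + 0\right)\right)^{2} = \left(1362 + 8\right)^{2} = 1370^{2} = 1876900$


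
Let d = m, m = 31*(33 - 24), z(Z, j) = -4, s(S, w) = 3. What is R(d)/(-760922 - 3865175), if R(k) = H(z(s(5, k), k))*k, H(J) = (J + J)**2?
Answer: -17856/4626097 ≈ -0.0038598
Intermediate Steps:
m = 279 (m = 31*9 = 279)
d = 279
H(J) = 4*J**2 (H(J) = (2*J)**2 = 4*J**2)
R(k) = 64*k (R(k) = (4*(-4)**2)*k = (4*16)*k = 64*k)
R(d)/(-760922 - 3865175) = (64*279)/(-760922 - 3865175) = 17856/(-4626097) = 17856*(-1/4626097) = -17856/4626097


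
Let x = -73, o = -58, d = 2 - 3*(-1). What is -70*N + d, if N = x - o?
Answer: 1055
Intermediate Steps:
d = 5 (d = 2 + 3 = 5)
N = -15 (N = -73 - 1*(-58) = -73 + 58 = -15)
-70*N + d = -70*(-15) + 5 = 1050 + 5 = 1055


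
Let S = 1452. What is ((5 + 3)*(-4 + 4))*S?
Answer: 0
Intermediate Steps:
((5 + 3)*(-4 + 4))*S = ((5 + 3)*(-4 + 4))*1452 = (8*0)*1452 = 0*1452 = 0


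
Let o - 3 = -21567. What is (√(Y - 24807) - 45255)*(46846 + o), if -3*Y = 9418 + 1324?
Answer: -1144136910 + 25282*I*√255489/3 ≈ -1.1441e+9 + 4.2597e+6*I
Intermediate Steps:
Y = -10742/3 (Y = -(9418 + 1324)/3 = -⅓*10742 = -10742/3 ≈ -3580.7)
o = -21564 (o = 3 - 21567 = -21564)
(√(Y - 24807) - 45255)*(46846 + o) = (√(-10742/3 - 24807) - 45255)*(46846 - 21564) = (√(-85163/3) - 45255)*25282 = (I*√255489/3 - 45255)*25282 = (-45255 + I*√255489/3)*25282 = -1144136910 + 25282*I*√255489/3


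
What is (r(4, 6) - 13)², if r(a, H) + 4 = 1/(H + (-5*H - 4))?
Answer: 227529/784 ≈ 290.22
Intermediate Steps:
r(a, H) = -4 + 1/(-4 - 4*H) (r(a, H) = -4 + 1/(H + (-5*H - 4)) = -4 + 1/(H + (-4 - 5*H)) = -4 + 1/(-4 - 4*H))
(r(4, 6) - 13)² = ((-17 - 16*6)/(4*(1 + 6)) - 13)² = ((¼)*(-17 - 96)/7 - 13)² = ((¼)*(⅐)*(-113) - 13)² = (-113/28 - 13)² = (-477/28)² = 227529/784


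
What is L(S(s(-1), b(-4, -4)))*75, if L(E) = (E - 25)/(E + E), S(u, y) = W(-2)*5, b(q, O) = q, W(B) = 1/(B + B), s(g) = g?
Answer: 1575/2 ≈ 787.50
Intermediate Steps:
W(B) = 1/(2*B)
S(u, y) = -5/4 (S(u, y) = ((½)/(-2))*5 = ((½)*(-½))*5 = -¼*5 = -5/4)
L(E) = (-25 + E)/(2*E) (L(E) = (-25 + E)/((2*E)) = (-25 + E)*(1/(2*E)) = (-25 + E)/(2*E))
L(S(s(-1), b(-4, -4)))*75 = ((-25 - 5/4)/(2*(-5/4)))*75 = ((½)*(-⅘)*(-105/4))*75 = (21/2)*75 = 1575/2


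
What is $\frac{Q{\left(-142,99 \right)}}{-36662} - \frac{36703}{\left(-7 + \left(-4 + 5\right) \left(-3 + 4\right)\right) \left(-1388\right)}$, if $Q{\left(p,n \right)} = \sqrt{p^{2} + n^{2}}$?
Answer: $- \frac{36703}{8328} - \frac{\sqrt{29965}}{36662} \approx -4.4119$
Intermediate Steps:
$Q{\left(p,n \right)} = \sqrt{n^{2} + p^{2}}$
$\frac{Q{\left(-142,99 \right)}}{-36662} - \frac{36703}{\left(-7 + \left(-4 + 5\right) \left(-3 + 4\right)\right) \left(-1388\right)} = \frac{\sqrt{99^{2} + \left(-142\right)^{2}}}{-36662} - \frac{36703}{\left(-7 + \left(-4 + 5\right) \left(-3 + 4\right)\right) \left(-1388\right)} = \sqrt{9801 + 20164} \left(- \frac{1}{36662}\right) - \frac{36703}{\left(-7 + 1 \cdot 1\right) \left(-1388\right)} = \sqrt{29965} \left(- \frac{1}{36662}\right) - \frac{36703}{\left(-7 + 1\right) \left(-1388\right)} = - \frac{\sqrt{29965}}{36662} - \frac{36703}{\left(-6\right) \left(-1388\right)} = - \frac{\sqrt{29965}}{36662} - \frac{36703}{8328} = - \frac{36703}{8328} - \frac{\sqrt{29965}}{36662}$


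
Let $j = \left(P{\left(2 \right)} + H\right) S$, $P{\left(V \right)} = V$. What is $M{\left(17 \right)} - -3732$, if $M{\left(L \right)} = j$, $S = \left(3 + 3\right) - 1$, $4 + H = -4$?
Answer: $3702$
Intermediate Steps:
$H = -8$ ($H = -4 - 4 = -8$)
$S = 5$ ($S = 6 - 1 = 5$)
$j = -30$ ($j = \left(2 - 8\right) 5 = \left(-6\right) 5 = -30$)
$M{\left(L \right)} = -30$
$M{\left(17 \right)} - -3732 = -30 - -3732 = -30 + 3732 = 3702$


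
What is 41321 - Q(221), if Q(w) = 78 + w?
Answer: 41022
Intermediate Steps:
41321 - Q(221) = 41321 - (78 + 221) = 41321 - 1*299 = 41321 - 299 = 41022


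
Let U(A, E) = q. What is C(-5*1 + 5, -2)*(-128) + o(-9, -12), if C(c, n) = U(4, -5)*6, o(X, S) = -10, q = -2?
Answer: 1526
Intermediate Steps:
U(A, E) = -2
C(c, n) = -12 (C(c, n) = -2*6 = -12)
C(-5*1 + 5, -2)*(-128) + o(-9, -12) = -12*(-128) - 10 = 1536 - 10 = 1526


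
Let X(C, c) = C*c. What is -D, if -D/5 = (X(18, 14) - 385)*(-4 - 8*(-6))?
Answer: -29260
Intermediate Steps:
D = 29260 (D = -5*(18*14 - 385)*(-4 - 8*(-6)) = -5*(252 - 385)*(-4 + 48) = -(-665)*44 = -5*(-5852) = 29260)
-D = -1*29260 = -29260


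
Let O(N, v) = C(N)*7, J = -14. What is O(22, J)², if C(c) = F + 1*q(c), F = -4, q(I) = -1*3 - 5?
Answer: 7056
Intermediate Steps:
q(I) = -8 (q(I) = -3 - 5 = -8)
C(c) = -12 (C(c) = -4 + 1*(-8) = -4 - 8 = -12)
O(N, v) = -84 (O(N, v) = -12*7 = -84)
O(22, J)² = (-84)² = 7056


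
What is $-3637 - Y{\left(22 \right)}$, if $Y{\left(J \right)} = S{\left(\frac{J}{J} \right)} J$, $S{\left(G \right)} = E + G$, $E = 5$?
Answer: $-3769$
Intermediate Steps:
$S{\left(G \right)} = 5 + G$
$Y{\left(J \right)} = 6 J$ ($Y{\left(J \right)} = \left(5 + \frac{J}{J}\right) J = \left(5 + 1\right) J = 6 J$)
$-3637 - Y{\left(22 \right)} = -3637 - 6 \cdot 22 = -3637 - 132 = -3769$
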